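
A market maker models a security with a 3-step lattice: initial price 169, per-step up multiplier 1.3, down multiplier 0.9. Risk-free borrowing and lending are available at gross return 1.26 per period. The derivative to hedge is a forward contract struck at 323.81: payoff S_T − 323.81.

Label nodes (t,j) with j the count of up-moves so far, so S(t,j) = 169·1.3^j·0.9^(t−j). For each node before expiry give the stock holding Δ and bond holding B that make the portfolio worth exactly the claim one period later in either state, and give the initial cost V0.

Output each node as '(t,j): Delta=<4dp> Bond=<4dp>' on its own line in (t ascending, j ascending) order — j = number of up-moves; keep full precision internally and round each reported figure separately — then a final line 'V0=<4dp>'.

Since d<R<u, set p* = (R−d)/(u−d) = 0.9000; price each node as the discounted p*-expectation of its children.
Terminal payoffs: V(3,0)=-200.6090, V(3,1)=-145.8530, V(3,2)=-66.7610, V(3,3)=47.4830
(2,0): S=136.8900. Δ = (V_up−V_dn)/(S_up−S_dn) = (-145.8530−-200.6090)/(177.9570−123.2010) = 1.0000. V = [p*·-145.8530 + (1−p*)·-200.6090]/1.26 = -120.1021. B = V − Δ·S = -256.9921.
(2,1): S=197.7300. Δ = (V_up−V_dn)/(S_up−S_dn) = (-66.7610−-145.8530)/(257.0490−177.9570) = 1.0000. V = [p*·-66.7610 + (1−p*)·-145.8530]/1.26 = -59.2621. B = V − Δ·S = -256.9921.
(2,2): S=285.6100. Δ = (V_up−V_dn)/(S_up−S_dn) = (47.4830−-66.7610)/(371.2930−257.0490) = 1.0000. V = [p*·47.4830 + (1−p*)·-66.7610]/1.26 = 28.6179. B = V − Δ·S = -256.9921.
(1,0): S=152.1000. Δ = (V_up−V_dn)/(S_up−S_dn) = (-59.2621−-120.1021)/(197.7300−136.8900) = 1.0000. V = [p*·-59.2621 + (1−p*)·-120.1021]/1.26 = -51.8620. B = V − Δ·S = -203.9620.
(1,1): S=219.7000. Δ = (V_up−V_dn)/(S_up−S_dn) = (28.6179−-59.2621)/(285.6100−197.7300) = 1.0000. V = [p*·28.6179 + (1−p*)·-59.2621]/1.26 = 15.7380. B = V − Δ·S = -203.9620.
(0,0): S=169.0000. Δ = (V_up−V_dn)/(S_up−S_dn) = (15.7380−-51.8620)/(219.7000−152.1000) = 1.0000. V = [p*·15.7380 + (1−p*)·-51.8620]/1.26 = 7.1254. B = V − Δ·S = -161.8746.
Check: Δ(0,0)·S0 + B(0,0) = 7.1254 = V0.

(0,0): Delta=1.0000 Bond=-161.8746
(1,0): Delta=1.0000 Bond=-203.9620
(1,1): Delta=1.0000 Bond=-203.9620
(2,0): Delta=1.0000 Bond=-256.9921
(2,1): Delta=1.0000 Bond=-256.9921
(2,2): Delta=1.0000 Bond=-256.9921
V0=7.1254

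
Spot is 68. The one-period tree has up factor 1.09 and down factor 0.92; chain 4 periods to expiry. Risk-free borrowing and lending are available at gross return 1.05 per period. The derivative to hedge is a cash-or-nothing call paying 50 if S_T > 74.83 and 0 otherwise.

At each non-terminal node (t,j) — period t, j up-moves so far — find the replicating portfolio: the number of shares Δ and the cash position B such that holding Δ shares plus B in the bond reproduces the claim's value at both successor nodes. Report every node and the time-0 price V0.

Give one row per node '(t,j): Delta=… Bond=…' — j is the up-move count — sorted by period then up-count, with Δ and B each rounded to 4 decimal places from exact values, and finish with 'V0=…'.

(0,0): Delta=1.5423 Bond=-73.4961
(1,0): Delta=2.4936 Bond=-136.6878
(1,1): Delta=1.2952 Bond=-58.8581
(2,0): Delta=0.0000 Bond=0.0000
(2,1): Delta=3.1413 Bond=-187.6829
(2,2): Delta=0.8158 Bond=-23.0681
(3,0): Delta=0.0000 Bond=0.0000
(3,1): Delta=0.0000 Bond=0.0000
(3,2): Delta=3.9570 Bond=-257.7031
(3,3): Delta=0.0000 Bond=47.6190
V0=31.3794

The replicating-portfolio and risk-neutral prices coincide; use p* = (1.05−0.92)/(1.09−0.92) = 0.7647 for the latter.
Terminal values V(4,·): V(4,0)=0.0000, V(4,1)=0.0000, V(4,2)=0.0000, V(4,3)=50.0000, V(4,4)=50.0000
(3,0): S=52.9508. Δ = (V_up−V_dn)/(S_up−S_dn) = (0.0000−0.0000)/(57.7164−48.7147) = 0.0000. V = [p*·0.0000 + (1−p*)·0.0000]/1.05 = 0.0000. B = V − Δ·S = 0.0000.
(3,1): S=62.7352. Δ = (V_up−V_dn)/(S_up−S_dn) = (0.0000−0.0000)/(68.3813−57.7164) = 0.0000. V = [p*·0.0000 + (1−p*)·0.0000]/1.05 = 0.0000. B = V − Δ·S = 0.0000.
(3,2): S=74.3275. Δ = (V_up−V_dn)/(S_up−S_dn) = (50.0000−0.0000)/(81.0170−68.3813) = 3.9570. V = [p*·50.0000 + (1−p*)·0.0000]/1.05 = 36.4146. B = V − Δ·S = -257.7031.
(3,3): S=88.0620. Δ = (V_up−V_dn)/(S_up−S_dn) = (50.0000−50.0000)/(95.9875−81.0170) = 0.0000. V = [p*·50.0000 + (1−p*)·50.0000]/1.05 = 47.6190. B = V − Δ·S = 47.6190.
(2,0): S=57.5552. Δ = (V_up−V_dn)/(S_up−S_dn) = (0.0000−0.0000)/(62.7352−52.9508) = 0.0000. V = [p*·0.0000 + (1−p*)·0.0000]/1.05 = 0.0000. B = V − Δ·S = 0.0000.
(2,1): S=68.1904. Δ = (V_up−V_dn)/(S_up−S_dn) = (36.4146−0.0000)/(74.3275−62.7352) = 3.1413. V = [p*·36.4146 + (1−p*)·0.0000]/1.05 = 26.5204. B = V − Δ·S = -187.6829.
(2,2): S=80.7908. Δ = (V_up−V_dn)/(S_up−S_dn) = (47.6190−36.4146)/(88.0620−74.3275) = 0.8158. V = [p*·47.6190 + (1−p*)·36.4146]/1.05 = 42.8407. B = V − Δ·S = -23.0681.
(1,0): S=62.5600. Δ = (V_up−V_dn)/(S_up−S_dn) = (26.5204−0.0000)/(68.1904−57.5552) = 2.4936. V = [p*·26.5204 + (1−p*)·0.0000]/1.05 = 19.3146. B = V − Δ·S = -136.6878.
(1,1): S=74.1200. Δ = (V_up−V_dn)/(S_up−S_dn) = (42.8407−26.5204)/(80.7908−68.1904) = 1.2952. V = [p*·42.8407 + (1−p*)·26.5204]/1.05 = 37.1434. B = V − Δ·S = -58.8581.
(0,0): S=68.0000. Δ = (V_up−V_dn)/(S_up−S_dn) = (37.1434−19.3146)/(74.1200−62.5600) = 1.5423. V = [p*·37.1434 + (1−p*)·19.3146]/1.05 = 31.3794. B = V − Δ·S = -73.4961.
Self-financing check: at every node Δ·S+B equals the discounted successor values.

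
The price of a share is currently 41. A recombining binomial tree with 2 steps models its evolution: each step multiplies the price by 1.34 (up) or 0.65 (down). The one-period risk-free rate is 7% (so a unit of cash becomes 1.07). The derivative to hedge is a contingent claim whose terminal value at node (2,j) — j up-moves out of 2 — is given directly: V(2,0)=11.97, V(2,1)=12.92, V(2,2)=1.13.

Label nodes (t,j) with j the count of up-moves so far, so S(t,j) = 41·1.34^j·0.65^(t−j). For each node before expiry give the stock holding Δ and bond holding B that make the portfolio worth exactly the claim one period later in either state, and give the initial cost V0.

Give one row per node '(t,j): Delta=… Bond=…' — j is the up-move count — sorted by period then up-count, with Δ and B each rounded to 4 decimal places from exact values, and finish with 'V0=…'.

No-arbitrage ⇒ martingale measure with p* = (R−d)/(u−d) = 0.6087.
Terminal values V(2,·): V(2,0)=11.9700, V(2,1)=12.9200, V(2,2)=1.1300
(1,0): S=26.6500. Δ = (V_up−V_dn)/(S_up−S_dn) = (12.9200−11.9700)/(35.7110−17.3225) = 0.0517. V = [p*·12.9200 + (1−p*)·11.9700]/1.07 = 11.7273. B = V − Δ·S = 10.3505.
(1,1): S=54.9400. Δ = (V_up−V_dn)/(S_up−S_dn) = (1.1300−12.9200)/(73.6196−35.7110) = -0.3110. V = [p*·1.1300 + (1−p*)·12.9200]/1.07 = 5.3677. B = V − Δ·S = 22.4547.
(0,0): S=41.0000. Δ = (V_up−V_dn)/(S_up−S_dn) = (5.3677−11.7273)/(54.9400−26.6500) = -0.2248. V = [p*·5.3677 + (1−p*)·11.7273]/1.07 = 7.3423. B = V − Δ·S = 16.5591.
Self-financing check: at every node Δ·S+B equals the discounted successor values.

(0,0): Delta=-0.2248 Bond=16.5591
(1,0): Delta=0.0517 Bond=10.3505
(1,1): Delta=-0.3110 Bond=22.4547
V0=7.3423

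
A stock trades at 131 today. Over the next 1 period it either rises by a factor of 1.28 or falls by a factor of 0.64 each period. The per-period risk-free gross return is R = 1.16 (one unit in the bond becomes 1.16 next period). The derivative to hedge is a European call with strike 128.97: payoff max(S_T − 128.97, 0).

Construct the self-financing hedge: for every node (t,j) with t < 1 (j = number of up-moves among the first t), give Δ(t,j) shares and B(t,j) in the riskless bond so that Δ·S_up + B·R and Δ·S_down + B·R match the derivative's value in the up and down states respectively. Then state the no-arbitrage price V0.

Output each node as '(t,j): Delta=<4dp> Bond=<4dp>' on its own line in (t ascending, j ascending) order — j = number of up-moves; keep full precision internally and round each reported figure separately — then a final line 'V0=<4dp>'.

(0,0): Delta=0.4617 Bond=-33.3707
V0=27.1137

Since d<R<u, set p* = (R−d)/(u−d) = 0.8125; price each node as the discounted p*-expectation of its children.
Payoff layer (t=1): V(1,0)=0.0000, V(1,1)=38.7100
  t=0,j=0: stock 131.0000 → up 167.6800 (V=38.7100), down 83.8400 (V=0.0000). Price 27.1137; hedge Δ=0.4617, bond B=-33.3707.
The time-0 hedge costs 27.1137, which is the no-arbitrage price.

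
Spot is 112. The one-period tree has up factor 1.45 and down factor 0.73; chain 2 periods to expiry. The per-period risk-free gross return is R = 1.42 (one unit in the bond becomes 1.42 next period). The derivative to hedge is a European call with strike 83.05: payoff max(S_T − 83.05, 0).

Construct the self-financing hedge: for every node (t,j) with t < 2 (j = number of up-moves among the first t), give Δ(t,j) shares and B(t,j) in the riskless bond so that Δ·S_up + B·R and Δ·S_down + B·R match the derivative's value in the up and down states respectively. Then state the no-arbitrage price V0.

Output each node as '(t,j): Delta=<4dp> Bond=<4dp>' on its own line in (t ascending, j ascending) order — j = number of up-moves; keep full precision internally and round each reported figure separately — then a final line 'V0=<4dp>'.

(0,0): Delta=0.9915 Bond=-40.2149
(1,0): Delta=0.6031 Bond=-25.3487
(1,1): Delta=1.0000 Bond=-58.4859
V0=70.8329

Risk-neutral probability p* = (R−d)/(u−d) = (1.42−0.73)/(1.45−0.73) = 0.9583.
Terminal values V(2,·): V(2,0)=0.0000, V(2,1)=35.5020, V(2,2)=152.4300
  t=1,j=0: stock 81.7600 → up 118.5520 (V=35.5020), down 59.6848 (V=0.0000). Price 23.9597; hedge Δ=0.6031, bond B=-25.3487.
  t=1,j=1: stock 162.4000 → up 235.4800 (V=152.4300), down 118.5520 (V=35.5020). Price 103.9141; hedge Δ=1.0000, bond B=-58.4859.
  t=0,j=0: stock 112.0000 → up 162.4000 (V=103.9141), down 81.7600 (V=23.9597). Price 70.8329; hedge Δ=0.9915, bond B=-40.2149.
Each (Δ,B) replicates both successor values, so the strategy is self-financing and V0 is arbitrage-free.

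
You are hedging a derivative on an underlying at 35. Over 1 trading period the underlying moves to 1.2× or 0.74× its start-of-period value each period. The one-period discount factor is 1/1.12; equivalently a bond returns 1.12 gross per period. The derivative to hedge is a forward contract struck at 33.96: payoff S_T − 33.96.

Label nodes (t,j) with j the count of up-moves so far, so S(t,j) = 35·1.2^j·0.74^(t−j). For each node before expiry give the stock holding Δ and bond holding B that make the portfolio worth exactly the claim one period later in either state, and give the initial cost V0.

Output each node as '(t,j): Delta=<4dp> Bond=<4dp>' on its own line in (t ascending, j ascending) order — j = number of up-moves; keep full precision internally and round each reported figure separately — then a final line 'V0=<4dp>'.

Since d<R<u, set p* = (R−d)/(u−d) = 0.8261; price each node as the discounted p*-expectation of its children.
Payoff layer (t=1): V(1,0)=-8.0600, V(1,1)=8.0400
  t=0,j=0: stock 35.0000 → up 42.0000 (V=8.0400), down 25.9000 (V=-8.0600). Price 4.6786; hedge Δ=1.0000, bond B=-30.3214.
Root portfolio cost Δ·35+B reproduces V0=4.6786.

(0,0): Delta=1.0000 Bond=-30.3214
V0=4.6786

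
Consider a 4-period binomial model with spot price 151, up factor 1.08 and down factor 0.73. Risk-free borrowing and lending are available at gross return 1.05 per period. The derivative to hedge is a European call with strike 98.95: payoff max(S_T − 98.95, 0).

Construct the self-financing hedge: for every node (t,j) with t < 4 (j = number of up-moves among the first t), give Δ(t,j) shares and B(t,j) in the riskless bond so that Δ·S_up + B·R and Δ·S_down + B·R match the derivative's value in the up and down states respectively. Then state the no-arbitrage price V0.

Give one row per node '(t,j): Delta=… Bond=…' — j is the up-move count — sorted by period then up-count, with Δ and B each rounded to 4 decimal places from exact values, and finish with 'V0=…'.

Since d<R<u, set p* = (R−d)/(u−d) = 0.9143; price each node as the discounted p*-expectation of its children.
At expiry t=4: V(4,0)=0.0000, V(4,1)=0.0000, V(4,2)=0.0000, V(4,3)=39.9081, V(4,4)=106.4838
  t=3,j=0: stock 58.7416 → up 63.4409 (V=0.0000), down 42.8813 (V=0.0000). Price 0.0000; hedge Δ=0.0000, bond B=0.0000.
  t=3,j=1: stock 86.9053 → up 93.8578 (V=0.0000), down 63.4409 (V=0.0000). Price 0.0000; hedge Δ=0.0000, bond B=0.0000.
  t=3,j=2: stock 128.5723 → up 138.8581 (V=39.9081), down 93.8578 (V=0.0000). Price 34.7499; hedge Δ=0.8868, bond B=-79.2731.
  t=3,j=3: stock 190.2165 → up 205.4338 (V=106.4838), down 138.8581 (V=39.9081). Price 95.9784; hedge Δ=1.0000, bond B=-94.2381.
  t=2,j=0: stock 80.4679 → up 86.9053 (V=0.0000), down 58.7416 (V=0.0000). Price 0.0000; hedge Δ=0.0000, bond B=0.0000.
  t=2,j=1: stock 119.0484 → up 128.5723 (V=34.7499), down 86.9053 (V=0.0000). Price 30.2584; hedge Δ=0.8340, bond B=-69.0270.
  t=2,j=2: stock 176.1264 → up 190.2165 (V=95.9784), down 128.5723 (V=34.7499). Price 86.4098; hedge Δ=0.9933, bond B=-88.5289.
  t=1,j=0: stock 110.2300 → up 119.0484 (V=30.2584), down 80.4679 (V=0.0000). Price 26.3474; hedge Δ=0.7843, bond B=-60.1051.
  t=1,j=1: stock 163.0800 → up 176.1264 (V=86.4098), down 119.0484 (V=30.2584). Price 77.7112; hedge Δ=0.9838, bond B=-82.7213.
  t=0,j=0: stock 151.0000 → up 163.0800 (V=77.7112), down 110.2300 (V=26.3474). Price 69.8177; hedge Δ=0.9719, bond B=-76.9359.
Each (Δ,B) replicates both successor values, so the strategy is self-financing and V0 is arbitrage-free.

(0,0): Delta=0.9719 Bond=-76.9359
(1,0): Delta=0.7843 Bond=-60.1051
(1,1): Delta=0.9838 Bond=-82.7213
(2,0): Delta=0.0000 Bond=0.0000
(2,1): Delta=0.8340 Bond=-69.0270
(2,2): Delta=0.9933 Bond=-88.5289
(3,0): Delta=0.0000 Bond=0.0000
(3,1): Delta=0.0000 Bond=0.0000
(3,2): Delta=0.8868 Bond=-79.2731
(3,3): Delta=1.0000 Bond=-94.2381
V0=69.8177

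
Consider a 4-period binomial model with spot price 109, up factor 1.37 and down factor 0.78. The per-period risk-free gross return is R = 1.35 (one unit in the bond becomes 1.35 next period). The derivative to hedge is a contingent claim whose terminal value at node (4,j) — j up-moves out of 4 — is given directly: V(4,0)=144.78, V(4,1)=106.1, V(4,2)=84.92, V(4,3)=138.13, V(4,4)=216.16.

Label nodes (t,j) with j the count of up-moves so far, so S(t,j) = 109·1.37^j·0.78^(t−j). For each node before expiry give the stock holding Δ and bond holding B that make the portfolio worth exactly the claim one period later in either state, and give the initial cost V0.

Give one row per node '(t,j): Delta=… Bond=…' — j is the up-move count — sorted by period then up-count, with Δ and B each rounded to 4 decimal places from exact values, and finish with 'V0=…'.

The replicating-portfolio and risk-neutral prices coincide; use p* = (1.35−0.78)/(1.37−0.78) = 0.9661 for the latter.
At expiry t=4: V(4,0)=144.7800, V(4,1)=106.1000, V(4,2)=84.9200, V(4,3)=138.1300, V(4,4)=216.1600
Node (3,0) S=51.7262: V=(p*·106.1000+(1−p*)·144.7800)/1.35=79.5638; Δ=(106.1000−144.7800)/(70.8649−40.3464)=-1.2674; B=V−Δ·S=145.1232
Node (3,1) S=90.8524: V=(p*·84.9200+(1−p*)·106.1000)/1.35=63.4355; Δ=(84.9200−106.1000)/(124.4677−70.8649)=-0.3951; B=V−Δ·S=99.3338
Node (3,2) S=159.5740: V=(p*·138.1300+(1−p*)·84.9200)/1.35=100.9824; Δ=(138.1300−84.9200)/(218.6164−124.4677)=0.5652; B=V−Δ·S=10.7960
Node (3,3) S=280.2775: V=(p*·216.1600+(1−p*)·138.1300)/1.35=158.1592; Δ=(216.1600−138.1300)/(383.9801−218.6164)=0.4719; B=V−Δ·S=25.9050
Node (2,0) S=66.3156: V=(p*·63.4355+(1−p*)·79.5638)/1.35=47.3943; Δ=(63.4355−79.5638)/(90.8524−51.7262)=-0.4122; B=V−Δ·S=74.7304
Node (2,1) S=116.4774: V=(p*·100.9824+(1−p*)·63.4355)/1.35=73.8590; Δ=(100.9824−63.4355)/(159.5740−90.8524)=0.5464; B=V−Δ·S=10.2202
Node (2,2) S=204.5821: V=(p*·158.1592+(1−p*)·100.9824)/1.35=115.7193; Δ=(158.1592−100.9824)/(280.2775−159.5740)=0.4737; B=V−Δ·S=18.8095
Node (1,0) S=85.0200: V=(p*·73.8590+(1−p*)·47.3943)/1.35=54.0458; Δ=(73.8590−47.3943)/(116.4774−66.3156)=0.5276; B=V−Δ·S=9.1904
Node (1,1) S=149.3300: V=(p*·115.7193+(1−p*)·73.8590)/1.35=84.6669; Δ=(115.7193−73.8590)/(204.5821−116.4774)=0.4751; B=V−Δ·S=13.7173
Node (0,0) S=109.0000: V=(p*·84.6669+(1−p*)·54.0458)/1.35=61.9473; Δ=(84.6669−54.0458)/(149.3300−85.0200)=0.4761; B=V−Δ·S=10.0473
Each (Δ,B) replicates both successor values, so the strategy is self-financing and V0 is arbitrage-free.

(0,0): Delta=0.4761 Bond=10.0473
(1,0): Delta=0.5276 Bond=9.1904
(1,1): Delta=0.4751 Bond=13.7173
(2,0): Delta=-0.4122 Bond=74.7304
(2,1): Delta=0.5464 Bond=10.2202
(2,2): Delta=0.4737 Bond=18.8095
(3,0): Delta=-1.2674 Bond=145.1232
(3,1): Delta=-0.3951 Bond=99.3338
(3,2): Delta=0.5652 Bond=10.7960
(3,3): Delta=0.4719 Bond=25.9050
V0=61.9473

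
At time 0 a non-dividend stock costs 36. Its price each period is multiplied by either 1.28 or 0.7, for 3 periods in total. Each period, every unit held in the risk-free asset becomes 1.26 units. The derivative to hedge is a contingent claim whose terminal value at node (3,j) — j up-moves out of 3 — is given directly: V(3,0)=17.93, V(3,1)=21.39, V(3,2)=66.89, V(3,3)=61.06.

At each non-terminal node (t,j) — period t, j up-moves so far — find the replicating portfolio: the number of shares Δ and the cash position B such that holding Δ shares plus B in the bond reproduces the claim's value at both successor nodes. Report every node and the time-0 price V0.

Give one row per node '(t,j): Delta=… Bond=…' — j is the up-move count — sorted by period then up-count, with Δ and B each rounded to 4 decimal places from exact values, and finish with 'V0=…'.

(0,0): Delta=-0.0724 Bond=33.3437
(1,0): Delta=2.3919 Bond=-20.0891
(1,1): Delta=-0.1206 Bond=44.2309
(2,0): Delta=0.3382 Bond=10.9160
(2,1): Delta=2.4321 Bond=-26.6062
(2,2): Delta=-0.1704 Bond=58.6716
V0=30.7361

Since d<R<u, set p* = (R−d)/(u−d) = 0.9655; price each node as the discounted p*-expectation of its children.
Payoff layer (t=3): V(3,0)=17.9300, V(3,1)=21.3900, V(3,2)=66.8900, V(3,3)=61.0600
Node (2,0) S=17.6400: V=(p*·21.3900+(1−p*)·17.9300)/1.26=16.8815; Δ=(21.3900−17.9300)/(22.5792−12.3480)=0.3382; B=V−Δ·S=10.9160
Node (2,1) S=32.2560: V=(p*·66.8900+(1−p*)·21.3900)/1.26=51.8421; Δ=(66.8900−21.3900)/(41.2877−22.5792)=2.4321; B=V−Δ·S=-26.6062
Node (2,2) S=58.9824: V=(p*·61.0600+(1−p*)·66.8900)/1.26=48.6199; Δ=(61.0600−66.8900)/(75.4975−41.2877)=-0.1704; B=V−Δ·S=58.6716
Node (1,0) S=25.2000: V=(p*·51.8421+(1−p*)·16.8815)/1.26=40.1877; Δ=(51.8421−16.8815)/(32.2560−17.6400)=2.3919; B=V−Δ·S=-20.0891
Node (1,1) S=46.0800: V=(p*·48.6199+(1−p*)·51.8421)/1.26=38.6754; Δ=(48.6199−51.8421)/(58.9824−32.2560)=-0.1206; B=V−Δ·S=44.2309
Node (0,0) S=36.0000: V=(p*·38.6754+(1−p*)·40.1877)/1.26=30.7361; Δ=(38.6754−40.1877)/(46.0800−25.2000)=-0.0724; B=V−Δ·S=33.3437
The time-0 hedge costs 30.7361, which is the no-arbitrage price.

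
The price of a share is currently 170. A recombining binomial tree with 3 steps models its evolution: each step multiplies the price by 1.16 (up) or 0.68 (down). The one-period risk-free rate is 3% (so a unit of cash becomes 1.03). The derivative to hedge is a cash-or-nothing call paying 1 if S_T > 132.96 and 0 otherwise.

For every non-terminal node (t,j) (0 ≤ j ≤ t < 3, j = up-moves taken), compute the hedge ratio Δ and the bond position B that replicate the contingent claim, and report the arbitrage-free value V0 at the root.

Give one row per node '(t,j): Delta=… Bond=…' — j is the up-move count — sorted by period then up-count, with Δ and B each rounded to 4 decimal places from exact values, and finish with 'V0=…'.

The replicating-portfolio and risk-neutral prices coincide; use p* = (1.03−0.68)/(1.16−0.68) = 0.7292 for the latter.
At expiry t=3: V(3,0)=0.0000, V(3,1)=0.0000, V(3,2)=1.0000, V(3,3)=1.0000
  t=2,j=0: stock 78.6080 → up 91.1853 (V=0.0000), down 53.4534 (V=0.0000). Price 0.0000; hedge Δ=0.0000, bond B=0.0000.
  t=2,j=1: stock 134.0960 → up 155.5514 (V=1.0000), down 91.1853 (V=0.0000). Price 0.7079; hedge Δ=0.0155, bond B=-1.3754.
  t=2,j=2: stock 228.7520 → up 265.3523 (V=1.0000), down 155.5514 (V=1.0000). Price 0.9709; hedge Δ=0.0000, bond B=0.9709.
  t=1,j=0: stock 115.6000 → up 134.0960 (V=0.7079), down 78.6080 (V=0.0000). Price 0.5012; hedge Δ=0.0128, bond B=-0.9737.
  t=1,j=1: stock 197.2000 → up 228.7520 (V=0.9709), down 134.0960 (V=0.7079). Price 0.8735; hedge Δ=0.0028, bond B=0.3257.
  t=0,j=0: stock 170.0000 → up 197.2000 (V=0.8735), down 115.6000 (V=0.5012). Price 0.7501; hedge Δ=0.0046, bond B=-0.0255.
Check: Δ(0,0)·S0 + B(0,0) = 0.7501 = V0.

(0,0): Delta=0.0046 Bond=-0.0255
(1,0): Delta=0.0128 Bond=-0.9737
(1,1): Delta=0.0028 Bond=0.3257
(2,0): Delta=0.0000 Bond=0.0000
(2,1): Delta=0.0155 Bond=-1.3754
(2,2): Delta=0.0000 Bond=0.9709
V0=0.7501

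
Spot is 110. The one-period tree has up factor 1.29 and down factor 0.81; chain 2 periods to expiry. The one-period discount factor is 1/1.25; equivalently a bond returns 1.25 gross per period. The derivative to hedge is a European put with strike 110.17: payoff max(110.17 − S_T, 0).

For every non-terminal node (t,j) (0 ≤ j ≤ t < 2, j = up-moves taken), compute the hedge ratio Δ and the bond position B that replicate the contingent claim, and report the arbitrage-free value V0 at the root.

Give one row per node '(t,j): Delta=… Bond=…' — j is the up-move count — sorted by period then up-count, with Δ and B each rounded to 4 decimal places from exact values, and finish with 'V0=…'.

(0,0): Delta=-0.0480 Bond=5.4465
(1,0): Delta=-0.8885 Bond=81.6978
(1,1): Delta=0.0000 Bond=0.0000
V0=0.1689

Risk-neutral probability p* = (R−d)/(u−d) = (1.25−0.81)/(1.29−0.81) = 0.9167.
At expiry t=2: V(2,0)=37.9990, V(2,1)=0.0000, V(2,2)=0.0000
  t=1,j=0: stock 89.1000 → up 114.9390 (V=0.0000), down 72.1710 (V=37.9990). Price 2.5333; hedge Δ=-0.8885, bond B=81.6978.
  t=1,j=1: stock 141.9000 → up 183.0510 (V=0.0000), down 114.9390 (V=0.0000). Price 0.0000; hedge Δ=0.0000, bond B=0.0000.
  t=0,j=0: stock 110.0000 → up 141.9000 (V=0.0000), down 89.1000 (V=2.5333). Price 0.1689; hedge Δ=-0.0480, bond B=5.4465.
Root portfolio cost Δ·110+B reproduces V0=0.1689.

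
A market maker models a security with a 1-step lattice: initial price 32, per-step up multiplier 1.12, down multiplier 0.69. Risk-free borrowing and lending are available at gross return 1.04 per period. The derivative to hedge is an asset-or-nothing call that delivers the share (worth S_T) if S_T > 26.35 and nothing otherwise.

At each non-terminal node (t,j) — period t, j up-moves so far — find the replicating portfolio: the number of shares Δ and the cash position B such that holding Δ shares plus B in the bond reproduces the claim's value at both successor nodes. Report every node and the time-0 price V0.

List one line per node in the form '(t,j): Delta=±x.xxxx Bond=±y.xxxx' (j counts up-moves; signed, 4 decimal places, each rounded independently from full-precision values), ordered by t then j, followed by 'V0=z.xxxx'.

(0,0): Delta=2.6047 Bond=-55.2987
V0=28.0501

No-arbitrage ⇒ martingale measure with p* = (R−d)/(u−d) = 0.8140.
At expiry t=1: V(1,0)=0.0000, V(1,1)=35.8400
(0,0): S=32.0000. Δ = (V_up−V_dn)/(S_up−S_dn) = (35.8400−0.0000)/(35.8400−22.0800) = 2.6047. V = [p*·35.8400 + (1−p*)·0.0000]/1.04 = 28.0501. B = V − Δ·S = -55.2987.
The time-0 hedge costs 28.0501, which is the no-arbitrage price.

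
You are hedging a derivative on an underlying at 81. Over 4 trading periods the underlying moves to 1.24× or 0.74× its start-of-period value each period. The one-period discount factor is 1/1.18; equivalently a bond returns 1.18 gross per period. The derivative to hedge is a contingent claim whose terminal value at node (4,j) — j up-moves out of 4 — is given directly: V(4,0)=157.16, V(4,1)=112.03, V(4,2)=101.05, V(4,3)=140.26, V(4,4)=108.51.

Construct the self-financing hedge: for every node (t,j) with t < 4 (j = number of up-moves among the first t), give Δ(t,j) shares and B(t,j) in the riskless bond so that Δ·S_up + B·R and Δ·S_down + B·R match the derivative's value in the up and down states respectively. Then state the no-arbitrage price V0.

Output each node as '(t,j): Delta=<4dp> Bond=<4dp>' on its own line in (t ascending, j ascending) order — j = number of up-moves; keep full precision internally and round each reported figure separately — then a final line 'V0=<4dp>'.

Since d<R<u, set p* = (R−d)/(u−d) = 0.8800; price each node as the discounted p*-expectation of its children.
Payoff layer (t=4): V(4,0)=157.1600, V(4,1)=112.0300, V(4,2)=101.0500, V(4,3)=140.2600, V(4,4)=108.5100
Node (3,0) S=32.8231: V=(p*·112.0300+(1−p*)·157.1600)/1.18=99.5302; Δ=(112.0300−157.1600)/(40.7007−24.2891)=-2.7499; B=V−Δ·S=189.7902
Node (3,1) S=55.0009: V=(p*·101.0500+(1−p*)·112.0300)/1.18=86.7522; Δ=(101.0500−112.0300)/(68.2012−40.7007)=-0.3993; B=V−Δ·S=108.7122
Node (3,2) S=92.1637: V=(p*·140.2600+(1−p*)·101.0500)/1.18=114.8769; Δ=(140.2600−101.0500)/(114.2830−68.2012)=0.8509; B=V−Δ·S=36.4569
Node (3,3) S=154.4365: V=(p*·108.5100+(1−p*)·140.2600)/1.18=95.1864; Δ=(108.5100−140.2600)/(191.5013−114.2830)=-0.4112; B=V−Δ·S=158.6864
Node (2,0) S=44.3556: V=(p*·86.7522+(1−p*)·99.5302)/1.18=74.8183; Δ=(86.7522−99.5302)/(55.0009−32.8231)=-0.5762; B=V−Δ·S=100.3742
Node (2,1) S=74.3256: V=(p*·114.8769+(1−p*)·86.7522)/1.18=94.4932; Δ=(114.8769−86.7522)/(92.1637−55.0009)=0.7568; B=V−Δ·S=38.2437
Node (2,2) S=124.5456: V=(p*·95.1864+(1−p*)·114.8769)/1.18=82.6689; Δ=(95.1864−114.8769)/(154.4365−92.1637)=-0.3162; B=V−Δ·S=122.0499
Node (1,0) S=59.9400: V=(p*·94.4932+(1−p*)·74.8183)/1.18=78.0781; Δ=(94.4932−74.8183)/(74.3256−44.3556)=0.6565; B=V−Δ·S=38.7283
Node (1,1) S=100.4400: V=(p*·82.6689+(1−p*)·94.4932)/1.18=71.2609; Δ=(82.6689−94.4932)/(124.5456−74.3256)=-0.2355; B=V−Δ·S=94.9095
Node (0,0) S=81.0000: V=(p*·71.2609+(1−p*)·78.0781)/1.18=61.0838; Δ=(71.2609−78.0781)/(100.4400−59.9400)=-0.1683; B=V−Δ·S=74.7184
Each (Δ,B) replicates both successor values, so the strategy is self-financing and V0 is arbitrage-free.

(0,0): Delta=-0.1683 Bond=74.7184
(1,0): Delta=0.6565 Bond=38.7283
(1,1): Delta=-0.2355 Bond=94.9095
(2,0): Delta=-0.5762 Bond=100.3742
(2,1): Delta=0.7568 Bond=38.2437
(2,2): Delta=-0.3162 Bond=122.0499
(3,0): Delta=-2.7499 Bond=189.7902
(3,1): Delta=-0.3993 Bond=108.7122
(3,2): Delta=0.8509 Bond=36.4569
(3,3): Delta=-0.4112 Bond=158.6864
V0=61.0838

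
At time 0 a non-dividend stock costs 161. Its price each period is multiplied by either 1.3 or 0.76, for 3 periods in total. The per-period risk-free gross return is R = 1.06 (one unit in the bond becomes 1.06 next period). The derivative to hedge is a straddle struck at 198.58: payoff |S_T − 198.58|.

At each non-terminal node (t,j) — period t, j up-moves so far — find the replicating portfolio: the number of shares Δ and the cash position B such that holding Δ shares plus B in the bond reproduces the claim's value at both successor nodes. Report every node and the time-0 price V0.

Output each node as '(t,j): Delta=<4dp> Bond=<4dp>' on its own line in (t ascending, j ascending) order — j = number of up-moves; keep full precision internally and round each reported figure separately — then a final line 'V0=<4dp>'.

(0,0): Delta=0.0114 Bond=54.2309
(1,0): Delta=-0.8698 Bond=165.3113
(1,1): Delta=0.4236 Bond=-28.7766
(2,0): Delta=-1.0000 Bond=187.3396
(2,1): Delta=-0.8089 Bond=165.5423
(2,2): Delta=1.0000 Bond=-187.3396
V0=56.0734

The replicating-portfolio and risk-neutral prices coincide; use p* = (1.06−0.76)/(1.3−0.76) = 0.5556 for the latter.
Payoff layer (t=3): V(3,0)=127.9049, V(3,1)=77.6883, V(3,2)=8.2084, V(3,3)=155.1370
  t=2,j=0: stock 92.9936 → up 120.8917 (V=77.6883), down 70.6751 (V=127.9049). Price 94.3460; hedge Δ=-1.0000, bond B=187.3396.
  t=2,j=1: stock 159.0680 → up 206.7884 (V=8.2084), down 120.8917 (V=77.6883). Price 36.8758; hedge Δ=-0.8089, bond B=165.5423.
  t=2,j=2: stock 272.0900 → up 353.7170 (V=155.1370), down 206.7884 (V=8.2084). Price 84.7504; hedge Δ=1.0000, bond B=-187.3396.
  t=1,j=0: stock 122.3600 → up 159.0680 (V=36.8758), down 92.9936 (V=94.3460). Price 58.8850; hedge Δ=-0.8698, bond B=165.3113.
  t=1,j=1: stock 209.3000 → up 272.0900 (V=84.7504), down 159.0680 (V=36.8758). Price 59.8800; hedge Δ=0.4236, bond B=-28.7766.
  t=0,j=0: stock 161.0000 → up 209.3000 (V=59.8800), down 122.3600 (V=58.8850). Price 56.0734; hedge Δ=0.0114, bond B=54.2309.
The time-0 hedge costs 56.0734, which is the no-arbitrage price.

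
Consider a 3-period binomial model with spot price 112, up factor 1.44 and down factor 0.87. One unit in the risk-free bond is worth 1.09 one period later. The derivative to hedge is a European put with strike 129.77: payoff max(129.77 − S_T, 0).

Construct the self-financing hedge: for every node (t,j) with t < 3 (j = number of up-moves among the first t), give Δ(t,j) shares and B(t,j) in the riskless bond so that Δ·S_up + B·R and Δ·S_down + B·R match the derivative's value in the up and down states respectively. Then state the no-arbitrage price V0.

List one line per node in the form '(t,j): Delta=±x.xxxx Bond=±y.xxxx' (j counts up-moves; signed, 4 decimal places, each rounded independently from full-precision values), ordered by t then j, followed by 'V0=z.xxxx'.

(0,0): Delta=-0.2883 Bond=44.8989
(1,0): Delta=-0.5392 Bond=73.3849
(1,1): Delta=-0.0472 Bond=10.0498
(2,0): Delta=-1.0000 Bond=119.0550
(2,1): Delta=-0.0962 Bond=17.8399
(2,2): Delta=0.0000 Bond=0.0000
V0=12.6092

Risk-neutral probability p* = (R−d)/(u−d) = (1.09−0.87)/(1.44−0.87) = 0.3860.
Payoff layer (t=3): V(3,0)=56.0177, V(3,1)=7.6972, V(3,2)=0.0000, V(3,3)=0.0000
  t=2,j=0: stock 84.7728 → up 122.0728 (V=7.6972), down 73.7523 (V=56.0177). Price 34.2822; hedge Δ=-1.0000, bond B=119.0550.
  t=2,j=1: stock 140.3136 → up 202.0516 (V=0.0000), down 122.0728 (V=7.6972). Price 4.3361; hedge Δ=-0.0962, bond B=17.8399.
  t=2,j=2: stock 232.2432 → up 334.4302 (V=0.0000), down 202.0516 (V=0.0000). Price 0.0000; hedge Δ=0.0000, bond B=0.0000.
  t=1,j=0: stock 97.4400 → up 140.3136 (V=4.3361), down 84.7728 (V=34.2822). Price 20.8478; hedge Δ=-0.5392, bond B=73.3849.
  t=1,j=1: stock 161.2800 → up 232.2432 (V=0.0000), down 140.3136 (V=4.3361). Price 2.4427; hedge Δ=-0.0472, bond B=10.0498.
  t=0,j=0: stock 112.0000 → up 161.2800 (V=2.4427), down 97.4400 (V=20.8478). Price 12.6092; hedge Δ=-0.2883, bond B=44.8989.
Each (Δ,B) replicates both successor values, so the strategy is self-financing and V0 is arbitrage-free.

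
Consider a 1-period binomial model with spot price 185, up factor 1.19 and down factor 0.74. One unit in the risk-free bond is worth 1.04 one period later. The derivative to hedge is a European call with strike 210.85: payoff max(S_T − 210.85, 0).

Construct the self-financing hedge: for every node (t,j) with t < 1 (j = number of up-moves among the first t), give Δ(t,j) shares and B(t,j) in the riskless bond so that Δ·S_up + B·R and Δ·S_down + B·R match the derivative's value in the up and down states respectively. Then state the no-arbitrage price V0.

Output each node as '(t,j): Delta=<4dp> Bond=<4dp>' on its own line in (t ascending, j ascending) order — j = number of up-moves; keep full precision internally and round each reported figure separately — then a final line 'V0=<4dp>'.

The replicating-portfolio and risk-neutral prices coincide; use p* = (1.04−0.74)/(1.19−0.74) = 0.6667 for the latter.
Terminal payoffs: V(1,0)=0.0000, V(1,1)=9.3000
(0,0): S=185.0000. Δ = (V_up−V_dn)/(S_up−S_dn) = (9.3000−0.0000)/(220.1500−136.9000) = 0.1117. V = [p*·9.3000 + (1−p*)·0.0000]/1.04 = 5.9615. B = V − Δ·S = -14.7051.
The time-0 hedge costs 5.9615, which is the no-arbitrage price.

(0,0): Delta=0.1117 Bond=-14.7051
V0=5.9615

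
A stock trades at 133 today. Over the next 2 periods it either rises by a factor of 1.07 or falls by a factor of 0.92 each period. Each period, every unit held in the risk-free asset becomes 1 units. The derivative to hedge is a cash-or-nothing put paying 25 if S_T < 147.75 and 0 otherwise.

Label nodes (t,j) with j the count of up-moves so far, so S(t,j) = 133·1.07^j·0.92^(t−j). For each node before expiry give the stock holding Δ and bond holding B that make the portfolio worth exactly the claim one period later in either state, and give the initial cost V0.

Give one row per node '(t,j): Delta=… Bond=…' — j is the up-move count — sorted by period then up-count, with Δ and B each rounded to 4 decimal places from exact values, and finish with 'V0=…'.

(0,0): Delta=-0.6683 Bond=106.7778
(1,0): Delta=0.0000 Bond=25.0000
(1,1): Delta=-1.1712 Bond=178.3333
V0=17.8889

Since d<R<u, set p* = (R−d)/(u−d) = 0.5333; price each node as the discounted p*-expectation of its children.
Payoff layer (t=2): V(2,0)=25.0000, V(2,1)=25.0000, V(2,2)=0.0000
(1,0): S=122.3600. Δ = (V_up−V_dn)/(S_up−S_dn) = (25.0000−25.0000)/(130.9252−112.5712) = 0.0000. V = [p*·25.0000 + (1−p*)·25.0000]/1 = 25.0000. B = V − Δ·S = 25.0000.
(1,1): S=142.3100. Δ = (V_up−V_dn)/(S_up−S_dn) = (0.0000−25.0000)/(152.2717−130.9252) = -1.1712. V = [p*·0.0000 + (1−p*)·25.0000]/1 = 11.6667. B = V − Δ·S = 178.3333.
(0,0): S=133.0000. Δ = (V_up−V_dn)/(S_up−S_dn) = (11.6667−25.0000)/(142.3100−122.3600) = -0.6683. V = [p*·11.6667 + (1−p*)·25.0000]/1 = 17.8889. B = V − Δ·S = 106.7778.
Self-financing check: at every node Δ·S+B equals the discounted successor values.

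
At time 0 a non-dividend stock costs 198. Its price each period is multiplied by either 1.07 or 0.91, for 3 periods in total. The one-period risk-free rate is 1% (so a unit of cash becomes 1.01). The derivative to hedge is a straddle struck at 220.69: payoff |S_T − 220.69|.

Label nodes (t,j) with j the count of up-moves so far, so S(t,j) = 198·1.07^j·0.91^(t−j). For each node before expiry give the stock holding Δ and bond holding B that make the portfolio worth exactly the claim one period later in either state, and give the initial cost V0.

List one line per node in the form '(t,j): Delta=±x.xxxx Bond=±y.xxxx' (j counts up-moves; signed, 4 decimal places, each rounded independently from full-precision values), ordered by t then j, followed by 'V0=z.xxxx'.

No-arbitrage ⇒ martingale measure with p* = (R−d)/(u−d) = 0.6250.
Terminal payoffs: V(3,0)=71.4829, V(3,1)=45.2487, V(3,2)=14.4019, V(3,3)=21.8685
(2,0): S=163.9638. Δ = (V_up−V_dn)/(S_up−S_dn) = (45.2487−71.4829)/(175.4413−149.2071) = -1.0000. V = [p*·45.2487 + (1−p*)·71.4829]/1.01 = 54.5412. B = V − Δ·S = 218.5050.
(2,1): S=192.7926. Δ = (V_up−V_dn)/(S_up−S_dn) = (14.4019−45.2487)/(206.2881−175.4413) = -1.0000. V = [p*·14.4019 + (1−p*)·45.2487]/1.01 = 25.7124. B = V − Δ·S = 218.5050.
(2,2): S=226.6902. Δ = (V_up−V_dn)/(S_up−S_dn) = (21.8685−14.4019)/(242.5585−206.2881) = 0.2059. V = [p*·21.8685 + (1−p*)·14.4019]/1.01 = 18.8797. B = V − Δ·S = -27.7865.
(1,0): S=180.1800. Δ = (V_up−V_dn)/(S_up−S_dn) = (25.7124−54.5412)/(192.7926−163.9638) = -1.0000. V = [p*·25.7124 + (1−p*)·54.5412]/1.01 = 36.1615. B = V − Δ·S = 216.3415.
(1,1): S=211.8600. Δ = (V_up−V_dn)/(S_up−S_dn) = (18.8797−25.7124)/(226.6902−192.7926) = -0.2016. V = [p*·18.8797 + (1−p*)·25.7124]/1.01 = 21.2297. B = V − Δ·S = 63.9335.
(0,0): S=198.0000. Δ = (V_up−V_dn)/(S_up−S_dn) = (21.2297−36.1615)/(211.8600−180.1800) = -0.4713. V = [p*·21.2297 + (1−p*)·36.1615]/1.01 = 26.5635. B = V − Δ·S = 119.8876.
The time-0 hedge costs 26.5635, which is the no-arbitrage price.

(0,0): Delta=-0.4713 Bond=119.8876
(1,0): Delta=-1.0000 Bond=216.3415
(1,1): Delta=-0.2016 Bond=63.9335
(2,0): Delta=-1.0000 Bond=218.5050
(2,1): Delta=-1.0000 Bond=218.5050
(2,2): Delta=0.2059 Bond=-27.7865
V0=26.5635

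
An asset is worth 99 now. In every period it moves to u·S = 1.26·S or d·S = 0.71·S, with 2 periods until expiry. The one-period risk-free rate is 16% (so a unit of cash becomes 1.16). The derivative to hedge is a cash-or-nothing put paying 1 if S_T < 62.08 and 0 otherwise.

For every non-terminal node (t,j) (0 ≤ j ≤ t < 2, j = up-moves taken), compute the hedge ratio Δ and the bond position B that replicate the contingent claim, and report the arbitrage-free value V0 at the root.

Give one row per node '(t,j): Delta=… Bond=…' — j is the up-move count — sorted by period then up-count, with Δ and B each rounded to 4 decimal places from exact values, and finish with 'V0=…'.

(0,0): Delta=-0.0029 Bond=0.3095
(1,0): Delta=-0.0259 Bond=1.9749
(1,1): Delta=0.0000 Bond=0.0000
V0=0.0246

Under the risk-neutral measure, an up-move has probability p* = (R−d)/(u−d) = 0.8182 and values discount at R = 1.16.
Terminal payoffs: V(2,0)=1.0000, V(2,1)=0.0000, V(2,2)=0.0000
Node (1,0) S=70.2900: V=(p*·0.0000+(1−p*)·1.0000)/1.16=0.1567; Δ=(0.0000−1.0000)/(88.5654−49.9059)=-0.0259; B=V−Δ·S=1.9749
Node (1,1) S=124.7400: V=(p*·0.0000+(1−p*)·0.0000)/1.16=0.0000; Δ=(0.0000−0.0000)/(157.1724−88.5654)=0.0000; B=V−Δ·S=0.0000
Node (0,0) S=99.0000: V=(p*·0.0000+(1−p*)·0.1567)/1.16=0.0246; Δ=(0.0000−0.1567)/(124.7400−70.2900)=-0.0029; B=V−Δ·S=0.3095
The time-0 hedge costs 0.0246, which is the no-arbitrage price.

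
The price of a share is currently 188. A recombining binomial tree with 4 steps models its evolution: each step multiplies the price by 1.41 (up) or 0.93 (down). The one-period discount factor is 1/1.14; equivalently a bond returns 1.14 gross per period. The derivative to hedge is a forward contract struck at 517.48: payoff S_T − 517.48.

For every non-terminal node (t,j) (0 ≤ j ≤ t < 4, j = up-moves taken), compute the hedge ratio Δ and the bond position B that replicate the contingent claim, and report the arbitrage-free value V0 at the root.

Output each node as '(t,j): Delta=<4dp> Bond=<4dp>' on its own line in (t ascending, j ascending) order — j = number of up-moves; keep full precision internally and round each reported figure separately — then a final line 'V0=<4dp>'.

No-arbitrage ⇒ martingale measure with p* = (R−d)/(u−d) = 0.4375.
Payoff layer (t=4): V(4,0)=-376.8462, V(4,1)=-304.2610, V(4,2)=-194.2126, V(4,3)=-27.3648, V(4,4)=225.5978
  t=3,j=0: stock 151.2191 → up 213.2190 (V=-304.2610), down 140.6338 (V=-376.8462). Price -302.7107; hedge Δ=1.0000, bond B=-453.9298.
  t=3,j=1: stock 229.2677 → up 323.2674 (V=-194.2126), down 213.2190 (V=-304.2610). Price -224.6621; hedge Δ=1.0000, bond B=-453.9298.
  t=3,j=2: stock 347.5994 → up 490.1152 (V=-27.3648), down 323.2674 (V=-194.2126). Price -106.3304; hedge Δ=1.0000, bond B=-453.9298.
  t=3,j=3: stock 527.0055 → up 743.0778 (V=225.5978), down 490.1152 (V=-27.3648). Price 73.0757; hedge Δ=1.0000, bond B=-453.9298.
  t=2,j=0: stock 162.6012 → up 229.2677 (V=-224.6621), down 151.2191 (V=-302.7107). Price -235.5829; hedge Δ=1.0000, bond B=-398.1841.
  t=2,j=1: stock 246.5244 → up 347.5994 (V=-106.3304), down 229.2677 (V=-224.6621). Price -151.6597; hedge Δ=1.0000, bond B=-398.1841.
  t=2,j=2: stock 373.7628 → up 527.0055 (V=73.0757), down 347.5994 (V=-106.3304). Price -24.4213; hedge Δ=1.0000, bond B=-398.1841.
  t=1,j=0: stock 174.8400 → up 246.5244 (V=-151.6597), down 162.6012 (V=-235.5829). Price -174.4443; hedge Δ=1.0000, bond B=-349.2843.
  t=1,j=1: stock 265.0800 → up 373.7628 (V=-24.4213), down 246.5244 (V=-151.6597). Price -84.2043; hedge Δ=1.0000, bond B=-349.2843.
  t=0,j=0: stock 188.0000 → up 265.0800 (V=-84.2043), down 174.8400 (V=-174.4443). Price -118.3897; hedge Δ=1.0000, bond B=-306.3897.
Check: Δ(0,0)·S0 + B(0,0) = -118.3897 = V0.

(0,0): Delta=1.0000 Bond=-306.3897
(1,0): Delta=1.0000 Bond=-349.2843
(1,1): Delta=1.0000 Bond=-349.2843
(2,0): Delta=1.0000 Bond=-398.1841
(2,1): Delta=1.0000 Bond=-398.1841
(2,2): Delta=1.0000 Bond=-398.1841
(3,0): Delta=1.0000 Bond=-453.9298
(3,1): Delta=1.0000 Bond=-453.9298
(3,2): Delta=1.0000 Bond=-453.9298
(3,3): Delta=1.0000 Bond=-453.9298
V0=-118.3897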